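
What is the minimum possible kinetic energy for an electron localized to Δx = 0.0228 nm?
18.323 eV

Localizing a particle requires giving it sufficient momentum uncertainty:

1. From uncertainty principle: Δp ≥ ℏ/(2Δx)
   Δp_min = (1.055e-34 J·s) / (2 × 2.280e-11 m)
   Δp_min = 2.313e-24 kg·m/s

2. This momentum uncertainty corresponds to kinetic energy:
   KE ≈ (Δp)²/(2m) = (2.313e-24)²/(2 × 9.109e-31 kg)
   KE = 2.936e-18 J = 18.323 eV

Tighter localization requires more energy.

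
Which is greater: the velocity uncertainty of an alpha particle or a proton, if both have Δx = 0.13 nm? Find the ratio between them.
The proton has the larger minimum velocity uncertainty, by a ratio of 4.0.

For both particles, Δp_min = ℏ/(2Δx) = 4.056e-25 kg·m/s (same for both).

The velocity uncertainty is Δv = Δp/m:
- alpha particle: Δv = 4.056e-25 / 6.645e-27 = 6.104e+01 m/s = 61.042 m/s
- proton: Δv = 4.056e-25 / 1.673e-27 = 2.425e+02 m/s = 242.496 m/s

Ratio: 2.425e+02 / 6.104e+01 = 4.0

The lighter particle has larger velocity uncertainty because Δv ∝ 1/m.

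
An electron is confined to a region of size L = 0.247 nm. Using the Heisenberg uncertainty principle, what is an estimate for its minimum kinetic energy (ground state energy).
156.124 meV

Using the uncertainty principle to estimate ground state energy:

1. The position uncertainty is approximately the confinement size:
   Δx ≈ L = 2.470e-10 m

2. From ΔxΔp ≥ ℏ/2, the minimum momentum uncertainty is:
   Δp ≈ ℏ/(2L) = 2.135e-25 kg·m/s

3. The kinetic energy is approximately:
   KE ≈ (Δp)²/(2m) = (2.135e-25)²/(2 × 9.109e-31 kg)
   KE ≈ 2.501e-20 J = 156.124 meV

This is an order-of-magnitude estimate of the ground state energy.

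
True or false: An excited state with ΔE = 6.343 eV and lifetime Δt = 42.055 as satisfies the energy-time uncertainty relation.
No, it violates the uncertainty relation.

Calculate the product ΔEΔt:
ΔE = 6.343 eV = 1.016e-18 J
ΔEΔt = (1.016e-18 J) × (4.206e-17 s)
ΔEΔt = 4.274e-35 J·s

Compare to the minimum allowed value ℏ/2:
ℏ/2 = 5.273e-35 J·s

Since ΔEΔt = 4.274e-35 J·s < 5.273e-35 J·s = ℏ/2,
this violates the uncertainty relation.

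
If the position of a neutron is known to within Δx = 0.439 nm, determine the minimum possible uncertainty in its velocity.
71.711 m/s

Using the Heisenberg uncertainty principle and Δp = mΔv:
ΔxΔp ≥ ℏ/2
Δx(mΔv) ≥ ℏ/2

The minimum uncertainty in velocity is:
Δv_min = ℏ/(2mΔx)
Δv_min = (1.055e-34 J·s) / (2 × 1.675e-27 kg × 4.390e-10 m)
Δv_min = 7.171e+01 m/s = 71.711 m/s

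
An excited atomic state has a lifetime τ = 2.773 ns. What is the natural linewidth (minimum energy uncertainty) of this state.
118.682 neV

Using the energy-time uncertainty principle:
ΔEΔt ≥ ℏ/2

The lifetime τ represents the time uncertainty Δt.
The natural linewidth (minimum energy uncertainty) is:

ΔE = ℏ/(2τ)
ΔE = (1.055e-34 J·s) / (2 × 2.773e-09 s)
ΔE = 1.901e-26 J = 118.682 neV

This natural linewidth limits the precision of spectroscopic measurements.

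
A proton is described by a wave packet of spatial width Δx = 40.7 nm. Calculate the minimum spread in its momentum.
1.296 × 10^-27 kg·m/s

For a wave packet, the spatial width Δx and momentum spread Δp are related by the uncertainty principle:
ΔxΔp ≥ ℏ/2

The minimum momentum spread is:
Δp_min = ℏ/(2Δx)
Δp_min = (1.055e-34 J·s) / (2 × 4.070e-08 m)
Δp_min = 1.296e-27 kg·m/s

A wave packet cannot have both a well-defined position and well-defined momentum.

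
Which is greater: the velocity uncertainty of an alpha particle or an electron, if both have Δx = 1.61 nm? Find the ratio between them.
The electron has the larger minimum velocity uncertainty, by a ratio of 7294.3.

For both particles, Δp_min = ℏ/(2Δx) = 3.275e-26 kg·m/s (same for both).

The velocity uncertainty is Δv = Δp/m:
- alpha particle: Δv = 3.275e-26 / 6.645e-27 = 4.929e+00 m/s = 4.929 m/s
- electron: Δv = 3.275e-26 / 9.109e-31 = 3.595e+04 m/s = 35.953 km/s

Ratio: 3.595e+04 / 4.929e+00 = 7294.3

The lighter particle has larger velocity uncertainty because Δv ∝ 1/m.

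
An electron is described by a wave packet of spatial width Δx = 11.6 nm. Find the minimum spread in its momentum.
4.546 × 10^-27 kg·m/s

For a wave packet, the spatial width Δx and momentum spread Δp are related by the uncertainty principle:
ΔxΔp ≥ ℏ/2

The minimum momentum spread is:
Δp_min = ℏ/(2Δx)
Δp_min = (1.055e-34 J·s) / (2 × 1.160e-08 m)
Δp_min = 4.546e-27 kg·m/s

A wave packet cannot have both a well-defined position and well-defined momentum.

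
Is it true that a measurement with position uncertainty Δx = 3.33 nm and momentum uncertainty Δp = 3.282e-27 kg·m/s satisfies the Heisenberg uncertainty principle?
No, it violates the uncertainty principle (impossible measurement).

Calculate the product ΔxΔp:
ΔxΔp = (3.330e-09 m) × (3.282e-27 kg·m/s)
ΔxΔp = 1.093e-35 J·s

Compare to the minimum allowed value ℏ/2:
ℏ/2 = 5.273e-35 J·s

Since ΔxΔp = 1.093e-35 J·s < 5.273e-35 J·s = ℏ/2,
the measurement violates the uncertainty principle.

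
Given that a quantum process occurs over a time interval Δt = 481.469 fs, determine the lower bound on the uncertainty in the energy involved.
683.546 μeV

Using the energy-time uncertainty principle:
ΔEΔt ≥ ℏ/2

The minimum uncertainty in energy is:
ΔE_min = ℏ/(2Δt)
ΔE_min = (1.055e-34 J·s) / (2 × 4.815e-13 s)
ΔE_min = 1.095e-22 J = 683.546 μeV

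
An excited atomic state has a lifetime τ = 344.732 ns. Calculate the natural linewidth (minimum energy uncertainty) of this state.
954.672 peV

Using the energy-time uncertainty principle:
ΔEΔt ≥ ℏ/2

The lifetime τ represents the time uncertainty Δt.
The natural linewidth (minimum energy uncertainty) is:

ΔE = ℏ/(2τ)
ΔE = (1.055e-34 J·s) / (2 × 3.447e-07 s)
ΔE = 1.530e-28 J = 954.672 peV

This natural linewidth limits the precision of spectroscopic measurements.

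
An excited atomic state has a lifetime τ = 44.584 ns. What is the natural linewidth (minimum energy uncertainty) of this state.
7.382 neV

Using the energy-time uncertainty principle:
ΔEΔt ≥ ℏ/2

The lifetime τ represents the time uncertainty Δt.
The natural linewidth (minimum energy uncertainty) is:

ΔE = ℏ/(2τ)
ΔE = (1.055e-34 J·s) / (2 × 4.458e-08 s)
ΔE = 1.183e-27 J = 7.382 neV

This natural linewidth limits the precision of spectroscopic measurements.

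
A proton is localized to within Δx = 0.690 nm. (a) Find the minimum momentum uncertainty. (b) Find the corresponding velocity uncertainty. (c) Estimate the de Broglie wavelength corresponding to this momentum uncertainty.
(a) Δp_min = 7.642 × 10^-26 kg·m/s
(b) Δv_min = 45.688 m/s
(c) λ_dB = 8.671 nm

Step-by-step:

(a) From the uncertainty principle:
Δp_min = ℏ/(2Δx) = (1.055e-34 J·s)/(2 × 6.900e-10 m) = 7.642e-26 kg·m/s

(b) The velocity uncertainty:
Δv = Δp/m = (7.642e-26 kg·m/s)/(1.673e-27 kg) = 4.569e+01 m/s = 45.688 m/s

(c) The de Broglie wavelength for this momentum:
λ = h/p = (6.626e-34 J·s)/(7.642e-26 kg·m/s) = 8.671e-09 m = 8.671 nm

Note: The de Broglie wavelength is comparable to the localization size, as expected from wave-particle duality.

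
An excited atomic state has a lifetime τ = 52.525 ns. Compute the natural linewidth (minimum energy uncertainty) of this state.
6.266 neV

Using the energy-time uncertainty principle:
ΔEΔt ≥ ℏ/2

The lifetime τ represents the time uncertainty Δt.
The natural linewidth (minimum energy uncertainty) is:

ΔE = ℏ/(2τ)
ΔE = (1.055e-34 J·s) / (2 × 5.252e-08 s)
ΔE = 1.004e-27 J = 6.266 neV

This natural linewidth limits the precision of spectroscopic measurements.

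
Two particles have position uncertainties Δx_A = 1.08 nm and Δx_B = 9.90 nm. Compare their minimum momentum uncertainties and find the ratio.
Particle A has the larger minimum momentum uncertainty, by a factor of 9.17.

For each particle, the minimum momentum uncertainty is Δp_min = ℏ/(2Δx):

Particle A: Δp_A = ℏ/(2×1.080e-09 m) = 4.882e-26 kg·m/s
Particle B: Δp_B = ℏ/(2×9.900e-09 m) = 5.326e-27 kg·m/s

Ratio: Δp_A/Δp_B = 9.17

Since Δp_min ∝ 1/Δx, the particle with smaller position uncertainty (A) has larger momentum uncertainty.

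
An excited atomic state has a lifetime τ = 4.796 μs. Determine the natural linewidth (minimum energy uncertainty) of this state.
68.621 peV

Using the energy-time uncertainty principle:
ΔEΔt ≥ ℏ/2

The lifetime τ represents the time uncertainty Δt.
The natural linewidth (minimum energy uncertainty) is:

ΔE = ℏ/(2τ)
ΔE = (1.055e-34 J·s) / (2 × 4.796e-06 s)
ΔE = 1.099e-29 J = 68.621 peV

This natural linewidth limits the precision of spectroscopic measurements.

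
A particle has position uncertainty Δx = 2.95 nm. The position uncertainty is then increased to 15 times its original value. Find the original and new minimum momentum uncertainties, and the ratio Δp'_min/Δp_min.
Original Δp_min = 1.787 × 10^-26 kg·m/s; new Δp'_min = 1.192 × 10^-27 kg·m/s; ratio Δp'_min/Δp_min = 1/15.

From the uncertainty principle ΔxΔp ≥ ℏ/2, the minimum momentum uncertainty is Δp_min = ℏ/(2Δx).

Original (Δx = 2.95 nm = 2.950e-09 m):
Δp_min = (1.055e-34 J·s)/(2 × 2.950e-09 m) = 1.787e-26 kg·m/s

When Δx → 15Δx:
Δp'_min = ℏ/(2 × 15Δx) = (1/15) × ℏ/(2Δx) = (1/15) × Δp_min
Δp'_min = 1/15 × 1.787e-26 kg·m/s = 1.192e-27 kg·m/s

Since Δp_min ∝ 1/Δx, when Δx is increased to 15 times its original value, Δp_min decreases to 1/15 of its original value.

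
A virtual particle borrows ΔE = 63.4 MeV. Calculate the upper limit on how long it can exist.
5.191 ys

Using the energy-time uncertainty principle:
ΔEΔt ≥ ℏ/2

For a virtual particle borrowing energy ΔE, the maximum lifetime is:
Δt_max = ℏ/(2ΔE)

Converting energy:
ΔE = 63.4 MeV = 1.016e-11 J

Δt_max = (1.055e-34 J·s) / (2 × 1.016e-11 J)
Δt_max = 5.191e-24 s = 5.191 ys

Virtual particles with higher borrowed energy exist for shorter times.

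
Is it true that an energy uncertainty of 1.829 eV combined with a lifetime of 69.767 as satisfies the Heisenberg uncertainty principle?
No, it violates the uncertainty relation.

Calculate the product ΔEΔt:
ΔE = 1.829 eV = 2.930e-19 J
ΔEΔt = (2.930e-19 J) × (6.977e-17 s)
ΔEΔt = 2.044e-35 J·s

Compare to the minimum allowed value ℏ/2:
ℏ/2 = 5.273e-35 J·s

Since ΔEΔt = 2.044e-35 J·s < 5.273e-35 J·s = ℏ/2,
this violates the uncertainty relation.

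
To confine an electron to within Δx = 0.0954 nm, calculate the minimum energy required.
1.047 eV

Localizing a particle requires giving it sufficient momentum uncertainty:

1. From uncertainty principle: Δp ≥ ℏ/(2Δx)
   Δp_min = (1.055e-34 J·s) / (2 × 9.540e-11 m)
   Δp_min = 5.527e-25 kg·m/s

2. This momentum uncertainty corresponds to kinetic energy:
   KE ≈ (Δp)²/(2m) = (5.527e-25)²/(2 × 9.109e-31 kg)
   KE = 1.677e-19 J = 1.047 eV

Tighter localization requires more energy.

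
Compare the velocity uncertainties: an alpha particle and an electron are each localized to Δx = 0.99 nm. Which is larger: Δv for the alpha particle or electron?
The electron has the larger minimum velocity uncertainty, by a ratio of 7294.3.

For both particles, Δp_min = ℏ/(2Δx) = 5.326e-26 kg·m/s (same for both).

The velocity uncertainty is Δv = Δp/m:
- alpha particle: Δv = 5.326e-26 / 6.645e-27 = 8.016e+00 m/s = 8.016 m/s
- electron: Δv = 5.326e-26 / 9.109e-31 = 5.847e+04 m/s = 58.469 km/s

Ratio: 5.847e+04 / 8.016e+00 = 7294.3

The lighter particle has larger velocity uncertainty because Δv ∝ 1/m.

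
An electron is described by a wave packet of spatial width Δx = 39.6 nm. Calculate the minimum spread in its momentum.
1.332 × 10^-27 kg·m/s

For a wave packet, the spatial width Δx and momentum spread Δp are related by the uncertainty principle:
ΔxΔp ≥ ℏ/2

The minimum momentum spread is:
Δp_min = ℏ/(2Δx)
Δp_min = (1.055e-34 J·s) / (2 × 3.960e-08 m)
Δp_min = 1.332e-27 kg·m/s

A wave packet cannot have both a well-defined position and well-defined momentum.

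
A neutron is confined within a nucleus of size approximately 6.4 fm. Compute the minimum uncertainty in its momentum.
8.239 × 10^-21 kg·m/s

Using the Heisenberg uncertainty principle:
ΔxΔp ≥ ℏ/2

With Δx ≈ L = 6.400e-15 m (the confinement size):
Δp_min = ℏ/(2Δx)
Δp_min = (1.055e-34 J·s) / (2 × 6.400e-15 m)
Δp_min = 8.239e-21 kg·m/s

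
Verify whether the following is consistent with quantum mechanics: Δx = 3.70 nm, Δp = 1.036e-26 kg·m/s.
No, it violates the uncertainty principle (impossible measurement).

Calculate the product ΔxΔp:
ΔxΔp = (3.700e-09 m) × (1.036e-26 kg·m/s)
ΔxΔp = 3.833e-35 J·s

Compare to the minimum allowed value ℏ/2:
ℏ/2 = 5.273e-35 J·s

Since ΔxΔp = 3.833e-35 J·s < 5.273e-35 J·s = ℏ/2,
the measurement violates the uncertainty principle.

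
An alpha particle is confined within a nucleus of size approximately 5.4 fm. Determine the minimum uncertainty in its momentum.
9.765 × 10^-21 kg·m/s

Using the Heisenberg uncertainty principle:
ΔxΔp ≥ ℏ/2

With Δx ≈ L = 5.400e-15 m (the confinement size):
Δp_min = ℏ/(2Δx)
Δp_min = (1.055e-34 J·s) / (2 × 5.400e-15 m)
Δp_min = 9.765e-21 kg·m/s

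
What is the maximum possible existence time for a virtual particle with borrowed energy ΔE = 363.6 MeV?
9.051 × 10^-25 s

Using the energy-time uncertainty principle:
ΔEΔt ≥ ℏ/2

For a virtual particle borrowing energy ΔE, the maximum lifetime is:
Δt_max = ℏ/(2ΔE)

Converting energy:
ΔE = 363.6 MeV = 5.826e-11 J

Δt_max = (1.055e-34 J·s) / (2 × 5.826e-11 J)
Δt_max = 9.051e-25 s = 9.051 × 10^-25 s

Virtual particles with higher borrowed energy exist for shorter times.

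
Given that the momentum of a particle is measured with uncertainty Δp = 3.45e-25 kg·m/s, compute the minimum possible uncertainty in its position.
152.836 pm

Using the Heisenberg uncertainty principle:
ΔxΔp ≥ ℏ/2

The minimum uncertainty in position is:
Δx_min = ℏ/(2Δp)
Δx_min = (1.055e-34 J·s) / (2 × 3.450e-25 kg·m/s)
Δx_min = 1.528e-10 m = 152.836 pm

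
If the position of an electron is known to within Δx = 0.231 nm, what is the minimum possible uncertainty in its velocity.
250.579 km/s

Using the Heisenberg uncertainty principle and Δp = mΔv:
ΔxΔp ≥ ℏ/2
Δx(mΔv) ≥ ℏ/2

The minimum uncertainty in velocity is:
Δv_min = ℏ/(2mΔx)
Δv_min = (1.055e-34 J·s) / (2 × 9.109e-31 kg × 2.310e-10 m)
Δv_min = 2.506e+05 m/s = 250.579 km/s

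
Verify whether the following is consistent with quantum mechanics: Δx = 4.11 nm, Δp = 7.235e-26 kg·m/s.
Yes, it satisfies the uncertainty principle.

Calculate the product ΔxΔp:
ΔxΔp = (4.110e-09 m) × (7.235e-26 kg·m/s)
ΔxΔp = 2.974e-34 J·s

Compare to the minimum allowed value ℏ/2:
ℏ/2 = 5.273e-35 J·s

Since ΔxΔp = 2.974e-34 J·s ≥ 5.273e-35 J·s = ℏ/2,
the measurement satisfies the uncertainty principle.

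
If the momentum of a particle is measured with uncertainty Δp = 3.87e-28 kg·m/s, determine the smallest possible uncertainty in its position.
136.250 nm

Using the Heisenberg uncertainty principle:
ΔxΔp ≥ ℏ/2

The minimum uncertainty in position is:
Δx_min = ℏ/(2Δp)
Δx_min = (1.055e-34 J·s) / (2 × 3.870e-28 kg·m/s)
Δx_min = 1.362e-07 m = 136.250 nm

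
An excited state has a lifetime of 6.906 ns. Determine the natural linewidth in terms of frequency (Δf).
11.523 MHz

Using the energy-time uncertainty principle and E = hf:
ΔEΔt ≥ ℏ/2
hΔf·Δt ≥ ℏ/2

The minimum frequency uncertainty is:
Δf = ℏ/(2hτ) = 1/(4πτ)
Δf = 1/(4π × 6.906e-09 s)
Δf = 1.152e+07 Hz = 11.523 MHz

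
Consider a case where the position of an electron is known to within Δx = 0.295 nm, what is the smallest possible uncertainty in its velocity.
196.216 km/s

Using the Heisenberg uncertainty principle and Δp = mΔv:
ΔxΔp ≥ ℏ/2
Δx(mΔv) ≥ ℏ/2

The minimum uncertainty in velocity is:
Δv_min = ℏ/(2mΔx)
Δv_min = (1.055e-34 J·s) / (2 × 9.109e-31 kg × 2.950e-10 m)
Δv_min = 1.962e+05 m/s = 196.216 km/s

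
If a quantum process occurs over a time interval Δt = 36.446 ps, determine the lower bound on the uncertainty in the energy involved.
9.030 μeV

Using the energy-time uncertainty principle:
ΔEΔt ≥ ℏ/2

The minimum uncertainty in energy is:
ΔE_min = ℏ/(2Δt)
ΔE_min = (1.055e-34 J·s) / (2 × 3.645e-11 s)
ΔE_min = 1.447e-24 J = 9.030 μeV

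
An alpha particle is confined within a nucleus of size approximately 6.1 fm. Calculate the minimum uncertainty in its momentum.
8.644 × 10^-21 kg·m/s

Using the Heisenberg uncertainty principle:
ΔxΔp ≥ ℏ/2

With Δx ≈ L = 6.100e-15 m (the confinement size):
Δp_min = ℏ/(2Δx)
Δp_min = (1.055e-34 J·s) / (2 × 6.100e-15 m)
Δp_min = 8.644e-21 kg·m/s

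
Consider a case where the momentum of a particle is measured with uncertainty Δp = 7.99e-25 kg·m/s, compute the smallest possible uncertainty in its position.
65.993 pm

Using the Heisenberg uncertainty principle:
ΔxΔp ≥ ℏ/2

The minimum uncertainty in position is:
Δx_min = ℏ/(2Δp)
Δx_min = (1.055e-34 J·s) / (2 × 7.990e-25 kg·m/s)
Δx_min = 6.599e-11 m = 65.993 pm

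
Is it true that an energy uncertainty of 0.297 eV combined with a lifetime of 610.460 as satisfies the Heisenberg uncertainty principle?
No, it violates the uncertainty relation.

Calculate the product ΔEΔt:
ΔE = 0.297 eV = 4.758e-20 J
ΔEΔt = (4.758e-20 J) × (6.105e-16 s)
ΔEΔt = 2.905e-35 J·s

Compare to the minimum allowed value ℏ/2:
ℏ/2 = 5.273e-35 J·s

Since ΔEΔt = 2.905e-35 J·s < 5.273e-35 J·s = ℏ/2,
this violates the uncertainty relation.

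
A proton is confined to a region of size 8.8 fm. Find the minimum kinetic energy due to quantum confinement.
66.987 keV

Using the uncertainty principle:

1. Position uncertainty: Δx ≈ 8.800e-15 m
2. Minimum momentum uncertainty: Δp = ℏ/(2Δx) = 5.992e-21 kg·m/s
3. Minimum kinetic energy:
   KE = (Δp)²/(2m) = (5.992e-21)²/(2 × 1.673e-27 kg)
   KE = 1.073e-14 J = 66.987 keV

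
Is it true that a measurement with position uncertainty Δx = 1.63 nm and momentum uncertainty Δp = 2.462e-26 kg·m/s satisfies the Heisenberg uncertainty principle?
No, it violates the uncertainty principle (impossible measurement).

Calculate the product ΔxΔp:
ΔxΔp = (1.630e-09 m) × (2.462e-26 kg·m/s)
ΔxΔp = 4.013e-35 J·s

Compare to the minimum allowed value ℏ/2:
ℏ/2 = 5.273e-35 J·s

Since ΔxΔp = 4.013e-35 J·s < 5.273e-35 J·s = ℏ/2,
the measurement violates the uncertainty principle.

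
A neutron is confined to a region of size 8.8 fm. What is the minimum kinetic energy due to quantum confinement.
66.895 keV

Using the uncertainty principle:

1. Position uncertainty: Δx ≈ 8.800e-15 m
2. Minimum momentum uncertainty: Δp = ℏ/(2Δx) = 5.992e-21 kg·m/s
3. Minimum kinetic energy:
   KE = (Δp)²/(2m) = (5.992e-21)²/(2 × 1.675e-27 kg)
   KE = 1.072e-14 J = 66.895 keV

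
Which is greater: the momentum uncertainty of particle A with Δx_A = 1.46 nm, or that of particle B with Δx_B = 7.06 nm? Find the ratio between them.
Particle A has the larger minimum momentum uncertainty, by a factor of 4.84.

For each particle, the minimum momentum uncertainty is Δp_min = ℏ/(2Δx):

Particle A: Δp_A = ℏ/(2×1.460e-09 m) = 3.612e-26 kg·m/s
Particle B: Δp_B = ℏ/(2×7.060e-09 m) = 7.469e-27 kg·m/s

Ratio: Δp_A/Δp_B = 4.84

Since Δp_min ∝ 1/Δx, the particle with smaller position uncertainty (A) has larger momentum uncertainty.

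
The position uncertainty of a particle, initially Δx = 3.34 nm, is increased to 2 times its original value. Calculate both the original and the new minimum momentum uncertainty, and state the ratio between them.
Original Δp_min = 1.579 × 10^-26 kg·m/s; new Δp'_min = 7.894 × 10^-27 kg·m/s; ratio Δp'_min/Δp_min = 1/2.

From the uncertainty principle ΔxΔp ≥ ℏ/2, the minimum momentum uncertainty is Δp_min = ℏ/(2Δx).

Original (Δx = 3.34 nm = 3.340e-09 m):
Δp_min = (1.055e-34 J·s)/(2 × 3.340e-09 m) = 1.579e-26 kg·m/s

When Δx → 2Δx:
Δp'_min = ℏ/(2 × 2Δx) = (1/2) × ℏ/(2Δx) = (1/2) × Δp_min
Δp'_min = 1/2 × 1.579e-26 kg·m/s = 7.894e-27 kg·m/s

Since Δp_min ∝ 1/Δx, when Δx is increased to 2 times its original value, Δp_min decreases to 1/2 of its original value.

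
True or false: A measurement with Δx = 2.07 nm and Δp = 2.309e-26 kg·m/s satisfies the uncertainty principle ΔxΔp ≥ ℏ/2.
No, it violates the uncertainty principle (impossible measurement).

Calculate the product ΔxΔp:
ΔxΔp = (2.070e-09 m) × (2.309e-26 kg·m/s)
ΔxΔp = 4.780e-35 J·s

Compare to the minimum allowed value ℏ/2:
ℏ/2 = 5.273e-35 J·s

Since ΔxΔp = 4.780e-35 J·s < 5.273e-35 J·s = ℏ/2,
the measurement violates the uncertainty principle.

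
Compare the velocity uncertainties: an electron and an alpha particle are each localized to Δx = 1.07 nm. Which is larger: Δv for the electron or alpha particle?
The electron has the larger minimum velocity uncertainty, by a ratio of 7294.3.

For both particles, Δp_min = ℏ/(2Δx) = 4.928e-26 kg·m/s (same for both).

The velocity uncertainty is Δv = Δp/m:
- electron: Δv = 4.928e-26 / 9.109e-31 = 5.410e+04 m/s = 54.097 km/s
- alpha particle: Δv = 4.928e-26 / 6.645e-27 = 7.416e+00 m/s = 7.416 m/s

Ratio: 5.410e+04 / 7.416e+00 = 7294.3

The lighter particle has larger velocity uncertainty because Δv ∝ 1/m.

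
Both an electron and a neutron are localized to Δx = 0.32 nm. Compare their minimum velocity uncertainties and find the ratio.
The electron has the larger minimum velocity uncertainty, by a ratio of 1838.7.

For both particles, Δp_min = ℏ/(2Δx) = 1.648e-25 kg·m/s (same for both).

The velocity uncertainty is Δv = Δp/m:
- electron: Δv = 1.648e-25 / 9.109e-31 = 1.809e+05 m/s = 180.887 km/s
- neutron: Δv = 1.648e-25 / 1.675e-27 = 9.838e+01 m/s = 98.378 m/s

Ratio: 1.809e+05 / 9.838e+01 = 1838.7

The lighter particle has larger velocity uncertainty because Δv ∝ 1/m.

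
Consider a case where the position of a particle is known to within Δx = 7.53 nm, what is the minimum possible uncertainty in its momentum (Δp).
7.002 × 10^-27 kg·m/s

Using the Heisenberg uncertainty principle:
ΔxΔp ≥ ℏ/2

The minimum uncertainty in momentum is:
Δp_min = ℏ/(2Δx)
Δp_min = (1.055e-34 J·s) / (2 × 7.530e-09 m)
Δp_min = 7.002e-27 kg·m/s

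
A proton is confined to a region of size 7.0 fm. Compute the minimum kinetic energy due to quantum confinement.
105.866 keV

Using the uncertainty principle:

1. Position uncertainty: Δx ≈ 7.000e-15 m
2. Minimum momentum uncertainty: Δp = ℏ/(2Δx) = 7.533e-21 kg·m/s
3. Minimum kinetic energy:
   KE = (Δp)²/(2m) = (7.533e-21)²/(2 × 1.673e-27 kg)
   KE = 1.696e-14 J = 105.866 keV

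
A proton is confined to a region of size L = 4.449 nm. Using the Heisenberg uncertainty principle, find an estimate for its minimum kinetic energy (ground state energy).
262.077 neV

Using the uncertainty principle to estimate ground state energy:

1. The position uncertainty is approximately the confinement size:
   Δx ≈ L = 4.449e-09 m

2. From ΔxΔp ≥ ℏ/2, the minimum momentum uncertainty is:
   Δp ≈ ℏ/(2L) = 1.185e-26 kg·m/s

3. The kinetic energy is approximately:
   KE ≈ (Δp)²/(2m) = (1.185e-26)²/(2 × 1.673e-27 kg)
   KE ≈ 4.199e-26 J = 262.077 neV

This is an order-of-magnitude estimate of the ground state energy.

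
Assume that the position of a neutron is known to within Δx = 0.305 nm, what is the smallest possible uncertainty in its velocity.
103.217 m/s

Using the Heisenberg uncertainty principle and Δp = mΔv:
ΔxΔp ≥ ℏ/2
Δx(mΔv) ≥ ℏ/2

The minimum uncertainty in velocity is:
Δv_min = ℏ/(2mΔx)
Δv_min = (1.055e-34 J·s) / (2 × 1.675e-27 kg × 3.050e-10 m)
Δv_min = 1.032e+02 m/s = 103.217 m/s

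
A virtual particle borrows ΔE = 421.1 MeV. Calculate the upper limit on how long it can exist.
7.815 × 10^-25 s

Using the energy-time uncertainty principle:
ΔEΔt ≥ ℏ/2

For a virtual particle borrowing energy ΔE, the maximum lifetime is:
Δt_max = ℏ/(2ΔE)

Converting energy:
ΔE = 421.1 MeV = 6.747e-11 J

Δt_max = (1.055e-34 J·s) / (2 × 6.747e-11 J)
Δt_max = 7.815e-25 s = 7.815 × 10^-25 s

Virtual particles with higher borrowed energy exist for shorter times.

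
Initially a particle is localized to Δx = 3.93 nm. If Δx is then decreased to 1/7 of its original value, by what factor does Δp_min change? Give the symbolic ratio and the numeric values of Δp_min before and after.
Original Δp_min = 1.342 × 10^-26 kg·m/s; new Δp'_min = 9.392 × 10^-26 kg·m/s; ratio Δp'_min/Δp_min = 7.

From the uncertainty principle ΔxΔp ≥ ℏ/2, the minimum momentum uncertainty is Δp_min = ℏ/(2Δx).

Original (Δx = 3.93 nm = 3.930e-09 m):
Δp_min = (1.055e-34 J·s)/(2 × 3.930e-09 m) = 1.342e-26 kg·m/s

When Δx → (1/7)Δx:
Δp'_min = ℏ/(2 × (1/7)Δx) = 7 × ℏ/(2Δx) = 7 × Δp_min
Δp'_min = 7 × 1.342e-26 kg·m/s = 9.392e-26 kg·m/s

Since Δp_min ∝ 1/Δx, when Δx is decreased to 1/7 of its original value, Δp_min increases to 7 times its original value.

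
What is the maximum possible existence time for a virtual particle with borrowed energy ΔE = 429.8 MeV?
7.657 × 10^-25 s

Using the energy-time uncertainty principle:
ΔEΔt ≥ ℏ/2

For a virtual particle borrowing energy ΔE, the maximum lifetime is:
Δt_max = ℏ/(2ΔE)

Converting energy:
ΔE = 429.8 MeV = 6.886e-11 J

Δt_max = (1.055e-34 J·s) / (2 × 6.886e-11 J)
Δt_max = 7.657e-25 s = 7.657 × 10^-25 s

Virtual particles with higher borrowed energy exist for shorter times.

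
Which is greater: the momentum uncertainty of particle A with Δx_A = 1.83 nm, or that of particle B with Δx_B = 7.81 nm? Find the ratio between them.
Particle A has the larger minimum momentum uncertainty, by a factor of 4.27.

For each particle, the minimum momentum uncertainty is Δp_min = ℏ/(2Δx):

Particle A: Δp_A = ℏ/(2×1.830e-09 m) = 2.881e-26 kg·m/s
Particle B: Δp_B = ℏ/(2×7.810e-09 m) = 6.751e-27 kg·m/s

Ratio: Δp_A/Δp_B = 4.27

Since Δp_min ∝ 1/Δx, the particle with smaller position uncertainty (A) has larger momentum uncertainty.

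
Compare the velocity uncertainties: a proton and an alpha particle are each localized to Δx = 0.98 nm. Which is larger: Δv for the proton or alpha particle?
The proton has the larger minimum velocity uncertainty, by a ratio of 4.0.

For both particles, Δp_min = ℏ/(2Δx) = 5.380e-26 kg·m/s (same for both).

The velocity uncertainty is Δv = Δp/m:
- proton: Δv = 5.380e-26 / 1.673e-27 = 3.217e+01 m/s = 32.168 m/s
- alpha particle: Δv = 5.380e-26 / 6.645e-27 = 8.097e+00 m/s = 8.097 m/s

Ratio: 3.217e+01 / 8.097e+00 = 4.0

The lighter particle has larger velocity uncertainty because Δv ∝ 1/m.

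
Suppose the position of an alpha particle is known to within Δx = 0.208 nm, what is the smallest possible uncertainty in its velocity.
38.151 m/s

Using the Heisenberg uncertainty principle and Δp = mΔv:
ΔxΔp ≥ ℏ/2
Δx(mΔv) ≥ ℏ/2

The minimum uncertainty in velocity is:
Δv_min = ℏ/(2mΔx)
Δv_min = (1.055e-34 J·s) / (2 × 6.645e-27 kg × 2.080e-10 m)
Δv_min = 3.815e+01 m/s = 38.151 m/s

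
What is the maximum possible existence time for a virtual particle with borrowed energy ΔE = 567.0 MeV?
5.804 × 10^-25 s

Using the energy-time uncertainty principle:
ΔEΔt ≥ ℏ/2

For a virtual particle borrowing energy ΔE, the maximum lifetime is:
Δt_max = ℏ/(2ΔE)

Converting energy:
ΔE = 567.0 MeV = 9.084e-11 J

Δt_max = (1.055e-34 J·s) / (2 × 9.084e-11 J)
Δt_max = 5.804e-25 s = 5.804 × 10^-25 s

Virtual particles with higher borrowed energy exist for shorter times.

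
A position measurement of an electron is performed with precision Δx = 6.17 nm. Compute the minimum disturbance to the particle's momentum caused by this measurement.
8.546 × 10^-27 kg·m/s

The uncertainty principle implies that measuring position disturbs momentum:
ΔxΔp ≥ ℏ/2

When we measure position with precision Δx, we necessarily introduce a momentum uncertainty:
Δp ≥ ℏ/(2Δx)
Δp_min = (1.055e-34 J·s) / (2 × 6.170e-09 m)
Δp_min = 8.546e-27 kg·m/s

The more precisely we measure position, the greater the momentum disturbance.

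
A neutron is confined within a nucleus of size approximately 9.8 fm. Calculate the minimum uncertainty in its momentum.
5.380 × 10^-21 kg·m/s

Using the Heisenberg uncertainty principle:
ΔxΔp ≥ ℏ/2

With Δx ≈ L = 9.800e-15 m (the confinement size):
Δp_min = ℏ/(2Δx)
Δp_min = (1.055e-34 J·s) / (2 × 9.800e-15 m)
Δp_min = 5.380e-21 kg·m/s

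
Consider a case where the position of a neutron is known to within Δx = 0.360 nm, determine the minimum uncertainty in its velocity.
87.448 m/s

Using the Heisenberg uncertainty principle and Δp = mΔv:
ΔxΔp ≥ ℏ/2
Δx(mΔv) ≥ ℏ/2

The minimum uncertainty in velocity is:
Δv_min = ℏ/(2mΔx)
Δv_min = (1.055e-34 J·s) / (2 × 1.675e-27 kg × 3.600e-10 m)
Δv_min = 8.745e+01 m/s = 87.448 m/s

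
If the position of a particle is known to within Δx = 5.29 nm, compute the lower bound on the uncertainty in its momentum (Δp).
9.968 × 10^-27 kg·m/s

Using the Heisenberg uncertainty principle:
ΔxΔp ≥ ℏ/2

The minimum uncertainty in momentum is:
Δp_min = ℏ/(2Δx)
Δp_min = (1.055e-34 J·s) / (2 × 5.290e-09 m)
Δp_min = 9.968e-27 kg·m/s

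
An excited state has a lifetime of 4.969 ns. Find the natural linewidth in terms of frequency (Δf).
16.015 MHz

Using the energy-time uncertainty principle and E = hf:
ΔEΔt ≥ ℏ/2
hΔf·Δt ≥ ℏ/2

The minimum frequency uncertainty is:
Δf = ℏ/(2hτ) = 1/(4πτ)
Δf = 1/(4π × 4.969e-09 s)
Δf = 1.601e+07 Hz = 16.015 MHz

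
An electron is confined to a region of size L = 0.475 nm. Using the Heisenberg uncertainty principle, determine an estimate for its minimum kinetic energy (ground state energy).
42.216 meV

Using the uncertainty principle to estimate ground state energy:

1. The position uncertainty is approximately the confinement size:
   Δx ≈ L = 4.750e-10 m

2. From ΔxΔp ≥ ℏ/2, the minimum momentum uncertainty is:
   Δp ≈ ℏ/(2L) = 1.110e-25 kg·m/s

3. The kinetic energy is approximately:
   KE ≈ (Δp)²/(2m) = (1.110e-25)²/(2 × 9.109e-31 kg)
   KE ≈ 6.764e-21 J = 42.216 meV

This is an order-of-magnitude estimate of the ground state energy.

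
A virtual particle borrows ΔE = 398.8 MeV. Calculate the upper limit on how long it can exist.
8.252 × 10^-25 s

Using the energy-time uncertainty principle:
ΔEΔt ≥ ℏ/2

For a virtual particle borrowing energy ΔE, the maximum lifetime is:
Δt_max = ℏ/(2ΔE)

Converting energy:
ΔE = 398.8 MeV = 6.389e-11 J

Δt_max = (1.055e-34 J·s) / (2 × 6.389e-11 J)
Δt_max = 8.252e-25 s = 8.252 × 10^-25 s

Virtual particles with higher borrowed energy exist for shorter times.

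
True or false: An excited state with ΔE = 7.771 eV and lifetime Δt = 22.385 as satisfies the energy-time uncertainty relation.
No, it violates the uncertainty relation.

Calculate the product ΔEΔt:
ΔE = 7.771 eV = 1.245e-18 J
ΔEΔt = (1.245e-18 J) × (2.239e-17 s)
ΔEΔt = 2.787e-35 J·s

Compare to the minimum allowed value ℏ/2:
ℏ/2 = 5.273e-35 J·s

Since ΔEΔt = 2.787e-35 J·s < 5.273e-35 J·s = ℏ/2,
this violates the uncertainty relation.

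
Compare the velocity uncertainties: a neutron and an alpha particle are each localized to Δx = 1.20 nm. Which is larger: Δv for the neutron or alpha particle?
The neutron has the larger minimum velocity uncertainty, by a ratio of 4.0.

For both particles, Δp_min = ℏ/(2Δx) = 4.394e-26 kg·m/s (same for both).

The velocity uncertainty is Δv = Δp/m:
- neutron: Δv = 4.394e-26 / 1.675e-27 = 2.623e+01 m/s = 26.234 m/s
- alpha particle: Δv = 4.394e-26 / 6.645e-27 = 6.613e+00 m/s = 6.613 m/s

Ratio: 2.623e+01 / 6.613e+00 = 4.0

The lighter particle has larger velocity uncertainty because Δv ∝ 1/m.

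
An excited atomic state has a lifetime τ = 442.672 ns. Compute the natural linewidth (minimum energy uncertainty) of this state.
743.453 peV

Using the energy-time uncertainty principle:
ΔEΔt ≥ ℏ/2

The lifetime τ represents the time uncertainty Δt.
The natural linewidth (minimum energy uncertainty) is:

ΔE = ℏ/(2τ)
ΔE = (1.055e-34 J·s) / (2 × 4.427e-07 s)
ΔE = 1.191e-28 J = 743.453 peV

This natural linewidth limits the precision of spectroscopic measurements.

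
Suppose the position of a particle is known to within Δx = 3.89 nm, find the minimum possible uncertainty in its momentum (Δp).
1.355 × 10^-26 kg·m/s

Using the Heisenberg uncertainty principle:
ΔxΔp ≥ ℏ/2

The minimum uncertainty in momentum is:
Δp_min = ℏ/(2Δx)
Δp_min = (1.055e-34 J·s) / (2 × 3.890e-09 m)
Δp_min = 1.355e-26 kg·m/s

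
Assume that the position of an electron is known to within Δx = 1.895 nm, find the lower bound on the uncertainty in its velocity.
30.546 km/s

Using the Heisenberg uncertainty principle and Δp = mΔv:
ΔxΔp ≥ ℏ/2
Δx(mΔv) ≥ ℏ/2

The minimum uncertainty in velocity is:
Δv_min = ℏ/(2mΔx)
Δv_min = (1.055e-34 J·s) / (2 × 9.109e-31 kg × 1.895e-09 m)
Δv_min = 3.055e+04 m/s = 30.546 km/s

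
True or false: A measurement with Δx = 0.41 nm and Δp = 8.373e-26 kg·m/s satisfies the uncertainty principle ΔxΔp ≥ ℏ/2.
No, it violates the uncertainty principle (impossible measurement).

Calculate the product ΔxΔp:
ΔxΔp = (4.100e-10 m) × (8.373e-26 kg·m/s)
ΔxΔp = 3.433e-35 J·s

Compare to the minimum allowed value ℏ/2:
ℏ/2 = 5.273e-35 J·s

Since ΔxΔp = 3.433e-35 J·s < 5.273e-35 J·s = ℏ/2,
the measurement violates the uncertainty principle.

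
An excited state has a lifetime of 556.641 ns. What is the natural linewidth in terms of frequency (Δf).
142.960 kHz

Using the energy-time uncertainty principle and E = hf:
ΔEΔt ≥ ℏ/2
hΔf·Δt ≥ ℏ/2

The minimum frequency uncertainty is:
Δf = ℏ/(2hτ) = 1/(4πτ)
Δf = 1/(4π × 5.566e-07 s)
Δf = 1.430e+05 Hz = 142.960 kHz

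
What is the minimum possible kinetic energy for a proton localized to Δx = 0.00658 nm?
119.813 meV

Localizing a particle requires giving it sufficient momentum uncertainty:

1. From uncertainty principle: Δp ≥ ℏ/(2Δx)
   Δp_min = (1.055e-34 J·s) / (2 × 6.580e-12 m)
   Δp_min = 8.013e-24 kg·m/s

2. This momentum uncertainty corresponds to kinetic energy:
   KE ≈ (Δp)²/(2m) = (8.013e-24)²/(2 × 1.673e-27 kg)
   KE = 1.920e-20 J = 119.813 meV

Tighter localization requires more energy.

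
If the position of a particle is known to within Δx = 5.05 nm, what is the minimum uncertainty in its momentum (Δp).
1.044 × 10^-26 kg·m/s

Using the Heisenberg uncertainty principle:
ΔxΔp ≥ ℏ/2

The minimum uncertainty in momentum is:
Δp_min = ℏ/(2Δx)
Δp_min = (1.055e-34 J·s) / (2 × 5.050e-09 m)
Δp_min = 1.044e-26 kg·m/s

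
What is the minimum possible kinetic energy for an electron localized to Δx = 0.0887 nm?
1.211 eV

Localizing a particle requires giving it sufficient momentum uncertainty:

1. From uncertainty principle: Δp ≥ ℏ/(2Δx)
   Δp_min = (1.055e-34 J·s) / (2 × 8.870e-11 m)
   Δp_min = 5.945e-25 kg·m/s

2. This momentum uncertainty corresponds to kinetic energy:
   KE ≈ (Δp)²/(2m) = (5.945e-25)²/(2 × 9.109e-31 kg)
   KE = 1.940e-19 J = 1.211 eV

Tighter localization requires more energy.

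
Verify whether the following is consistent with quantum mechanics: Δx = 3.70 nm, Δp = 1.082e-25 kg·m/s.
Yes, it satisfies the uncertainty principle.

Calculate the product ΔxΔp:
ΔxΔp = (3.700e-09 m) × (1.082e-25 kg·m/s)
ΔxΔp = 4.003e-34 J·s

Compare to the minimum allowed value ℏ/2:
ℏ/2 = 5.273e-35 J·s

Since ΔxΔp = 4.003e-34 J·s ≥ 5.273e-35 J·s = ℏ/2,
the measurement satisfies the uncertainty principle.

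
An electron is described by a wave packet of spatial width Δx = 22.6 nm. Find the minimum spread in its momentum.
2.333 × 10^-27 kg·m/s

For a wave packet, the spatial width Δx and momentum spread Δp are related by the uncertainty principle:
ΔxΔp ≥ ℏ/2

The minimum momentum spread is:
Δp_min = ℏ/(2Δx)
Δp_min = (1.055e-34 J·s) / (2 × 2.260e-08 m)
Δp_min = 2.333e-27 kg·m/s

A wave packet cannot have both a well-defined position and well-defined momentum.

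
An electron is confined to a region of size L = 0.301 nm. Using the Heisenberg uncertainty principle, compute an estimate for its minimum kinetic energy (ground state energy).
105.131 meV

Using the uncertainty principle to estimate ground state energy:

1. The position uncertainty is approximately the confinement size:
   Δx ≈ L = 3.010e-10 m

2. From ΔxΔp ≥ ℏ/2, the minimum momentum uncertainty is:
   Δp ≈ ℏ/(2L) = 1.752e-25 kg·m/s

3. The kinetic energy is approximately:
   KE ≈ (Δp)²/(2m) = (1.752e-25)²/(2 × 9.109e-31 kg)
   KE ≈ 1.684e-20 J = 105.131 meV

This is an order-of-magnitude estimate of the ground state energy.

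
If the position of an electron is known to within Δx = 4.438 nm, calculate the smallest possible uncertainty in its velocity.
13.043 km/s

Using the Heisenberg uncertainty principle and Δp = mΔv:
ΔxΔp ≥ ℏ/2
Δx(mΔv) ≥ ℏ/2

The minimum uncertainty in velocity is:
Δv_min = ℏ/(2mΔx)
Δv_min = (1.055e-34 J·s) / (2 × 9.109e-31 kg × 4.438e-09 m)
Δv_min = 1.304e+04 m/s = 13.043 km/s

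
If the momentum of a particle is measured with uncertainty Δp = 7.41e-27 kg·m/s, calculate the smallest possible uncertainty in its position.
7.116 nm

Using the Heisenberg uncertainty principle:
ΔxΔp ≥ ℏ/2

The minimum uncertainty in position is:
Δx_min = ℏ/(2Δp)
Δx_min = (1.055e-34 J·s) / (2 × 7.410e-27 kg·m/s)
Δx_min = 7.116e-09 m = 7.116 nm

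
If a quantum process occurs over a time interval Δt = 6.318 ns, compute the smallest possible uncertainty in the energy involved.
52.090 neV

Using the energy-time uncertainty principle:
ΔEΔt ≥ ℏ/2

The minimum uncertainty in energy is:
ΔE_min = ℏ/(2Δt)
ΔE_min = (1.055e-34 J·s) / (2 × 6.318e-09 s)
ΔE_min = 8.346e-27 J = 52.090 neV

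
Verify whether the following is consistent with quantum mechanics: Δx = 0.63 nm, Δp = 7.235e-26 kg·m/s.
No, it violates the uncertainty principle (impossible measurement).

Calculate the product ΔxΔp:
ΔxΔp = (6.300e-10 m) × (7.235e-26 kg·m/s)
ΔxΔp = 4.558e-35 J·s

Compare to the minimum allowed value ℏ/2:
ℏ/2 = 5.273e-35 J·s

Since ΔxΔp = 4.558e-35 J·s < 5.273e-35 J·s = ℏ/2,
the measurement violates the uncertainty principle.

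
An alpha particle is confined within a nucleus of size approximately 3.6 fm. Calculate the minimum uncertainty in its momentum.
1.465 × 10^-20 kg·m/s

Using the Heisenberg uncertainty principle:
ΔxΔp ≥ ℏ/2

With Δx ≈ L = 3.600e-15 m (the confinement size):
Δp_min = ℏ/(2Δx)
Δp_min = (1.055e-34 J·s) / (2 × 3.600e-15 m)
Δp_min = 1.465e-20 kg·m/s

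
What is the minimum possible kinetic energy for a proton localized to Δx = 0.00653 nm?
121.654 meV

Localizing a particle requires giving it sufficient momentum uncertainty:

1. From uncertainty principle: Δp ≥ ℏ/(2Δx)
   Δp_min = (1.055e-34 J·s) / (2 × 6.530e-12 m)
   Δp_min = 8.075e-24 kg·m/s

2. This momentum uncertainty corresponds to kinetic energy:
   KE ≈ (Δp)²/(2m) = (8.075e-24)²/(2 × 1.673e-27 kg)
   KE = 1.949e-20 J = 121.654 meV

Tighter localization requires more energy.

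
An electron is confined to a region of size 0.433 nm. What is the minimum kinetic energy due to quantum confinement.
50.803 meV

Using the uncertainty principle:

1. Position uncertainty: Δx ≈ 4.330e-10 m
2. Minimum momentum uncertainty: Δp = ℏ/(2Δx) = 1.218e-25 kg·m/s
3. Minimum kinetic energy:
   KE = (Δp)²/(2m) = (1.218e-25)²/(2 × 9.109e-31 kg)
   KE = 8.139e-21 J = 50.803 meV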